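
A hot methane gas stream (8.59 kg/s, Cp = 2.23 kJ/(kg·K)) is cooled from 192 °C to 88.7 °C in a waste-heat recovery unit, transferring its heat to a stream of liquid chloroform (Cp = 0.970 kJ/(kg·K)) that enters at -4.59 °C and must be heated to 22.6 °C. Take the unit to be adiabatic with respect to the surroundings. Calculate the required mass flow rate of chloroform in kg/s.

ṁ_c = 75.0 kg/s

Heat released by hot stream: Q = 8.59 × 2.23 × (192 − 88.7) = 1978.8 kJ/s
Energy balance on cold side (adiabatic exchanger): Q = ṁ_c·Cp_c·(T_c,out − T_c,in)
ṁ_c = 1978.8 / [0.970 × (22.6 − -4.59)] = 75.027 kg/s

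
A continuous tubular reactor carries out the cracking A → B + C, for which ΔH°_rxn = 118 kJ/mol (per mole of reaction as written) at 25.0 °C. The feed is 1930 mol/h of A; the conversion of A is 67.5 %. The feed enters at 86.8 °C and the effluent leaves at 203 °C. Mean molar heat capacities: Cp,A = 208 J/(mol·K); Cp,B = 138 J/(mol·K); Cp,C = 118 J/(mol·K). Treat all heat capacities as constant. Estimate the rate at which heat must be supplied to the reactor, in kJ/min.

Q_in = 3530 kJ/min

Extent of reaction ξ = 0.675 × 1930 = 1302.8 mol/h
Reaction term: ξ·ΔH°_rxn = 1302.8 × 118 = 153720 kJ/h
Sensible, feed 86.8→25 °C: -24809 kJ/h
Outlet flows (mol/h): A 627.25, B 1302.8, C 1302.8
Sensible, products 25→203 °C: 82587 kJ/h
Q = ΔH = 211500 kJ/h = 58.751 kW
Heat supplied = 3525 kJ/min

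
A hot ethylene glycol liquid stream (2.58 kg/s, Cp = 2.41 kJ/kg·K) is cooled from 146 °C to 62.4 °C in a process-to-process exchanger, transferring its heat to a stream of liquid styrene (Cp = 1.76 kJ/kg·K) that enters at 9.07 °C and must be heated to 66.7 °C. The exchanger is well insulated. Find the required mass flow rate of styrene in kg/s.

Heat released by hot stream: Q = 2.58 × 2.41 × (146 − 62.4) = 519.81 kJ/s
Energy balance on cold side (adiabatic exchanger): Q = ṁ_c·Cp_c·(T_c,out − T_c,in)
ṁ_c = 519.81 / [1.76 × (66.7 − 9.07)] = 5.1249 kg/s

ṁ_c = 5.12 kg/s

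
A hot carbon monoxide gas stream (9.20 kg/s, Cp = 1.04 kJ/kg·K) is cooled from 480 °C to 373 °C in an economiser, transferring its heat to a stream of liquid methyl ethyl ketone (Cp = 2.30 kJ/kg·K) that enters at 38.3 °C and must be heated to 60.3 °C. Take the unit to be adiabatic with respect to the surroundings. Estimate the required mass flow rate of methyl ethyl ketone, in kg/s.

Heat released by hot stream: Q = 9.20 × 1.04 × (480 − 373) = 1023.8 kJ/s
Energy balance on cold side (adiabatic exchanger): Q = ṁ_c·Cp_c·(T_c,out − T_c,in)
ṁ_c = 1023.8 / [2.30 × (60.3 − 38.3)] = 20.233 kg/s

ṁ_c = 20.2 kg/s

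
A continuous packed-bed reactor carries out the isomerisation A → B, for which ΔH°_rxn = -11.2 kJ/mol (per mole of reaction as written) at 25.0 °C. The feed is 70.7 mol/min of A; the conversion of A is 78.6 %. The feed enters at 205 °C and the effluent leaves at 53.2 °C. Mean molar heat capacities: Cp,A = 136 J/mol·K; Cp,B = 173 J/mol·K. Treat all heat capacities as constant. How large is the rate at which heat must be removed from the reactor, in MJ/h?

Q_out = 121 MJ/h

Extent of reaction ξ = 0.786 × 70.7 = 55.57 mol/min
Reaction term: ξ·ΔH°_rxn = 55.57 × -11.2 = -622.39 kJ/min
Sensible, feed 205→25 °C: -1730.7 kJ/min
Outlet flows (mol/min): A 15.13, B 55.57
Sensible, products 25→53.2 °C: 329.13 kJ/min
Q = ΔH = -2024 kJ/min = -33.733 kW
Heat removed = 121.44 MJ/h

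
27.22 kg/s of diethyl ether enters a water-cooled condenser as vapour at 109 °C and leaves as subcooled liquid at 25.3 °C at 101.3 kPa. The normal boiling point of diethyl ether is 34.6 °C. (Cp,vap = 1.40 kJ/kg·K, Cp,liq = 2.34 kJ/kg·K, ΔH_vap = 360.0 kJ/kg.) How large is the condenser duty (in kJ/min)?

vapour 109→34.6 °C: -104.16 kJ/kg
condensation at 34.6 °C: -360 kJ/kg
liquid 34.6→25.3 °C: -21.762 kJ/kg
Δh = -104.16 + -360 + -21.762 = -485.92 kJ/kg
Q = ṁ·Δh = 27.22 kg/s × -485.92 kJ/kg = -13227 kJ/s
|Q| = 13227 kW = 793610 kJ/min

Q_c = 794000 kJ/min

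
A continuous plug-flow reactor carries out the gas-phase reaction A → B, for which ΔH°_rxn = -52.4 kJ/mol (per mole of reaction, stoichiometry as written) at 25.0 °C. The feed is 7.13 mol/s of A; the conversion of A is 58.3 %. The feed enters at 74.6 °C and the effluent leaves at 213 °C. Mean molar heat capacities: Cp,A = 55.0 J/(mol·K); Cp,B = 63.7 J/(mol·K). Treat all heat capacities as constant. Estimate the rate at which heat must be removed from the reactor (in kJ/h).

Extent of reaction ξ = 0.583 × 7.13 = 4.1568 mol/s
Reaction term: ξ·ΔH°_rxn = 4.1568 × -52.4 = -217.82 kJ/s
Sensible, feed 74.6→25 °C: -19.451 kJ/s
Outlet flows (mol/s): A 2.9732, B 4.1568
Sensible, products 25→213 °C: 80.523 kJ/s
Q = ΔH = -156.74 kJ/s = -156.74 kW
Heat removed = 564280 kJ/h

Q_out = 564000 kJ/h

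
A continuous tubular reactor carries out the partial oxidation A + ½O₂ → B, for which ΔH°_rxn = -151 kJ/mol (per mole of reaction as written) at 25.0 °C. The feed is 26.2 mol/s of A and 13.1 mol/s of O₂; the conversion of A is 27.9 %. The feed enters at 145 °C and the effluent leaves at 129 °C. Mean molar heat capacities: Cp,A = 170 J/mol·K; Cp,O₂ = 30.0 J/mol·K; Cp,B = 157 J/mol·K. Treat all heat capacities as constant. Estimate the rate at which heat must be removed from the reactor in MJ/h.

Q_out = 4330 MJ/h

Extent of reaction ξ = 0.279 × 26.2 = 7.3098 mol/s
Reaction term: ξ·ΔH°_rxn = 7.3098 × -151 = -1103.8 kJ/s
Sensible, feed 145→25 °C: -581.64 kJ/s
Outlet flows (mol/s): A 18.89, O₂ 9.4451, B 7.3098
Sensible, products 25→129 °C: 482.8 kJ/s
Q = ΔH = -1202.6 kJ/s = -1202.6 kW
Heat removed = 4329.4 MJ/h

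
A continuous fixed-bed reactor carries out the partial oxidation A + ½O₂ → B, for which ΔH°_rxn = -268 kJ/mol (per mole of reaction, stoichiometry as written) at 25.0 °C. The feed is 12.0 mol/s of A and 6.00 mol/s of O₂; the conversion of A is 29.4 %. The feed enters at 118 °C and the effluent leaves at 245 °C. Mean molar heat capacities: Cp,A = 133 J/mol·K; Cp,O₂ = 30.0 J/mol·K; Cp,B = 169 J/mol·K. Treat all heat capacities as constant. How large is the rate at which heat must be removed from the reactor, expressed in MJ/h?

Q_out = 2530 MJ/h

Extent of reaction ξ = 0.294 × 12.0 = 3.528 mol/s
Reaction term: ξ·ΔH°_rxn = 3.528 × -268 = -945.5 kJ/s
Sensible, feed 118→25 °C: -165.17 kJ/s
Outlet flows (mol/s): A 8.472, O₂ 4.236, B 3.528
Sensible, products 25→245 °C: 407.02 kJ/s
Q = ΔH = -703.65 kJ/s = -703.65 kW
Heat removed = 2533.1 MJ/h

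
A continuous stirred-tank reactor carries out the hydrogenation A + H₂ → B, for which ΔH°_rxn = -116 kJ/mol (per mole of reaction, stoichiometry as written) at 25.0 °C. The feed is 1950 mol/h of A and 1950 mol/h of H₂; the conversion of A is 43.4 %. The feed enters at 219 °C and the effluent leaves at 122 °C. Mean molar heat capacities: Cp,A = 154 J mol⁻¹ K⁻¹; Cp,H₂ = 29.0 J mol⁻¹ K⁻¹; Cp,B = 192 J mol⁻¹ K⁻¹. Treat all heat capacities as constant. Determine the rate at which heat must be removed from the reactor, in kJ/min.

Q_out = 2200 kJ/min

Extent of reaction ξ = 0.434 × 1950 = 846.3 mol/h
Reaction term: ξ·ΔH°_rxn = 846.3 × -116 = -98171 kJ/h
Sensible, feed 219→25 °C: -69229 kJ/h
Outlet flows (mol/h): A 1103.7, H₂ 1103.7, B 846.3
Sensible, products 25→122 °C: 35353 kJ/h
Q = ΔH = -132050 kJ/h = -36.68 kW
Heat removed = 2200.8 kJ/min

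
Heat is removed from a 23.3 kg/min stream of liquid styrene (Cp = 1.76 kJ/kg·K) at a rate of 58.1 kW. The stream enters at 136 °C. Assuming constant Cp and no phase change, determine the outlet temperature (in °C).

Q = 58.1 kW = 3486 kJ/min
ΔT = Q/(ṁ·Cp) = 3486/(23.3×1.76) = 85.008 K
T_out = 136 − 85.008 = 50.992 °C

T_out = 51.0 °C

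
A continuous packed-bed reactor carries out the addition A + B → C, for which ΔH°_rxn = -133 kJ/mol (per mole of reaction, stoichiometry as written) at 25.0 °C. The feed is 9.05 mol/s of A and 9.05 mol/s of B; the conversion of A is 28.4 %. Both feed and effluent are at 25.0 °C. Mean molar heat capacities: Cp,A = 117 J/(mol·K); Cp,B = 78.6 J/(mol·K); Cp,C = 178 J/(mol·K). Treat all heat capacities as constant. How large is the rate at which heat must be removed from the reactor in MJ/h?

Extent of reaction ξ = 0.284 × 9.05 = 2.5702 mol/s
Reaction term: ξ·ΔH°_rxn = 2.5702 × -133 = -341.84 kJ/s
Q = ΔH = -341.84 kJ/s = -341.84 kW
Heat removed = 1230.6 MJ/h

Q_out = 1230 MJ/h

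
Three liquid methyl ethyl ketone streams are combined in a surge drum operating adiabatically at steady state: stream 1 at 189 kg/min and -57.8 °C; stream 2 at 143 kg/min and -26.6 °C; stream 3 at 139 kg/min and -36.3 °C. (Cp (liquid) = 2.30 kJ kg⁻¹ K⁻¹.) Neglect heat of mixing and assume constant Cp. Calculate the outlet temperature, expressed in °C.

Energy balance with Q = 0: Σ ṁᵢCp,ᵢ(T_out − Tᵢ) = 0
T_out = Σ ṁᵢCp,ᵢTᵢ / Σ ṁᵢCp,ᵢ
      = -45480 / 1083.3 = -41.982 °C

T_out = -42.0 °C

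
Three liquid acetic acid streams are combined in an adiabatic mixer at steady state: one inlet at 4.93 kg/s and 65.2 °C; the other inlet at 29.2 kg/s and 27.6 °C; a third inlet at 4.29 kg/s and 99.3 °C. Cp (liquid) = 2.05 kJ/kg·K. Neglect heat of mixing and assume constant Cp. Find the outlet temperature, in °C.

Adiabatic, steady state ⇒ Σ ṁᵢCp,ᵢ(T_out − Tᵢ) = 0
T_out = Σ ṁᵢCp,ᵢTᵢ / Σ ṁᵢCp,ᵢ
      = 3184.4 / 78.761 = 40.431 °C

T_out = 40.4 °C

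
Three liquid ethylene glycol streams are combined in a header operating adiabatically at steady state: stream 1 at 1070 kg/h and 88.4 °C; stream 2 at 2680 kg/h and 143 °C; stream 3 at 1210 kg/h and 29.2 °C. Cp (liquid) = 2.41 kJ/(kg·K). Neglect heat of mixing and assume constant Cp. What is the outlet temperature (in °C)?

T_out = 103 °C

No heat crosses the boundary, so H_out = H_in.
Σ ṁᵢCp,ᵢTᵢ = 1070×2.41×88.4 + 2680×2.41×143 + 1210×2.41×29.2 = 1.2367e+06
Σ ṁᵢCp,ᵢ = 1070×2.41 + 2680×2.41 + 1210×2.41 = 11954
T_out = 1.2367e+06 / 11954 = 103.46 °C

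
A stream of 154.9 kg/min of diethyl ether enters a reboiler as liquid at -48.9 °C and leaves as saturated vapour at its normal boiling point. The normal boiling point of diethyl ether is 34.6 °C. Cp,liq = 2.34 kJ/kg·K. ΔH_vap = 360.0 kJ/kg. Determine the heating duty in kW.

liquid -48.9→34.6 °C: 195.39 kJ/kg
vaporisation at 34.6 °C: 360 kJ/kg
Δh = 195.39 + 360 = 555.39 kJ/kg
Q = ṁ·Δh = 154.9 kg/min × 555.39 kJ/kg = 86030 kJ/min
|Q| = 1433.8 kW

Q = 1430 kW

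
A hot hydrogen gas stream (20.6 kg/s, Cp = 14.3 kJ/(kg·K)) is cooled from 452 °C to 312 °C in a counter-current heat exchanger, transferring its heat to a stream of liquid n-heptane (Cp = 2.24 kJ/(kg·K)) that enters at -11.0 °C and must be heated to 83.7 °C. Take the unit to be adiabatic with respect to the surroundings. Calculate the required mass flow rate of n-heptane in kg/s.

ṁ_c = 194 kg/s

Heat released by hot stream: Q = 20.6 × 14.3 × (452 − 312) = 41241 kJ/s
Energy balance on cold side (adiabatic exchanger): Q = ṁ_c·Cp_c·(T_c,out − T_c,in)
ṁ_c = 41241 / [2.24 × (83.7 − -11.0)] = 194.42 kg/s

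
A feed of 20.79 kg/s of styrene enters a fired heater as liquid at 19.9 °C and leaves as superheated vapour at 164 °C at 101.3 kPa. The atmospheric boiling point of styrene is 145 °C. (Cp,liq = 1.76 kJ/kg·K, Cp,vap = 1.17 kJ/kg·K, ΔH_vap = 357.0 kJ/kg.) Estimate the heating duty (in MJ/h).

Q = 44900 MJ/h

liquid 19.9→145 °C: 220.18 kJ/kg
vaporisation at 145 °C: 357 kJ/kg
vapour 145→164 °C: 22.23 kJ/kg
Δh = 220.18 + 357 + 22.23 = 599.41 kJ/kg
Q = ṁ·Δh = 20.79 kg/s × 599.41 kJ/kg = 12462 kJ/s
|Q| = 12462 kW = 44862 MJ/h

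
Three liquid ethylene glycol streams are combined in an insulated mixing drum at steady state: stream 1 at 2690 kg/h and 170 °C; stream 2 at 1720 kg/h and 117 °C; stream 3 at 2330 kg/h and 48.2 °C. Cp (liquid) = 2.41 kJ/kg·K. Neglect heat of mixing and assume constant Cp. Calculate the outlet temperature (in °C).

T_out = 114 °C

No heat crosses the boundary, so H_out = H_in.
T_out = Σ ṁᵢCp,ᵢTᵢ / Σ ṁᵢCp,ᵢ
      = 1.8577e+06 / 16243 = 114.37 °C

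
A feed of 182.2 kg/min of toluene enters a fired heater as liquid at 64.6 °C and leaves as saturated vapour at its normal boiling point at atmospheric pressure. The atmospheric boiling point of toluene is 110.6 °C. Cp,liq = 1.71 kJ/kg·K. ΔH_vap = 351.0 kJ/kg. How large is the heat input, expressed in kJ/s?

liquid 64.6→110.6 °C: 78.66 kJ/kg
vaporisation at 110.6 °C: 351 kJ/kg
Δh = 78.66 + 351 = 429.66 kJ/kg
Q = ṁ·Δh = 182.2 kg/min × 429.66 kJ/kg = 78284 kJ/min
|Q| = 1304.7 kW

Q = 1300 kJ/s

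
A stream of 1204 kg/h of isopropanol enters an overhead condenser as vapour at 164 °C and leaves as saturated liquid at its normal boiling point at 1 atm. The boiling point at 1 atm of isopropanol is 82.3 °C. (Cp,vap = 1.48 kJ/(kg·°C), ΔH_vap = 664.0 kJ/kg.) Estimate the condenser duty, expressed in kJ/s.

vapour 164→82.3 °C: -120.92 kJ/kg
condensation at 82.3 °C: -664 kJ/kg
Δh = -120.92 + -664 = -784.92 kJ/kg
Q = ṁ·Δh = 1204 kg/h × -784.92 kJ/kg = -945040 kJ/h
|Q| = 262.51 kW

Q_c = 263 kJ/s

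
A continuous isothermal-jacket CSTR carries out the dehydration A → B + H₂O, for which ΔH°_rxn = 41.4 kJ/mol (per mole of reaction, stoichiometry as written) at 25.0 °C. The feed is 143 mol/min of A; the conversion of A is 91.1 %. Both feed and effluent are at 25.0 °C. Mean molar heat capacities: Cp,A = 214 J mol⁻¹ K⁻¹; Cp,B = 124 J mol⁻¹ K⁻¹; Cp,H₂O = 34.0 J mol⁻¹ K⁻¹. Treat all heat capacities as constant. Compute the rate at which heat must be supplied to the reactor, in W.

Extent of reaction ξ = 0.911 × 143 = 130.27 mol/min
Reaction term: ξ·ΔH°_rxn = 130.27 × 41.4 = 5393.3 kJ/min
Q = ΔH = 5393.3 kJ/min = 89.888 kW
Heat supplied = 89888 W

Q_in = 89900 W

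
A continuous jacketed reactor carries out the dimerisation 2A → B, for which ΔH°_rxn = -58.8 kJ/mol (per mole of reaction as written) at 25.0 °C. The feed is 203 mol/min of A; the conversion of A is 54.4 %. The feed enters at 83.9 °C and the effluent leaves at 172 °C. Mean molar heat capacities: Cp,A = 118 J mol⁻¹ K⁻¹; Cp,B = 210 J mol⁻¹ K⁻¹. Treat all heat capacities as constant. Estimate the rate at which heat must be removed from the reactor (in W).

Extent of reaction ξ = 0.544 × 203 / 2 = 55.216 mol/min
Reaction term: ξ·ΔH°_rxn = 55.216 × -58.8 = -3246.7 kJ/min
Sensible, feed 83.9→25 °C: -1410.9 kJ/min
Outlet flows (mol/min): A 92.568, B 55.216
Sensible, products 25→172 °C: 3310.2 kJ/min
Q = ΔH = -1347.4 kJ/min = -22.456 kW
Heat removed = 22456 W

Q_out = 22500 W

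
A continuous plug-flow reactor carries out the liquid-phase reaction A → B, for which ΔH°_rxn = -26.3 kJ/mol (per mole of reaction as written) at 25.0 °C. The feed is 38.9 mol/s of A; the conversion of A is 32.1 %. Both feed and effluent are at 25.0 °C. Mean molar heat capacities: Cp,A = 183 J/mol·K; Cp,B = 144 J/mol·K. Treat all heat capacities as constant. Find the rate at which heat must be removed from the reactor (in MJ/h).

Extent of reaction ξ = 0.321 × 38.9 = 12.487 mol/s
Reaction term: ξ·ΔH°_rxn = 12.487 × -26.3 = -328.41 kJ/s
Q = ΔH = -328.41 kJ/s = -328.41 kW
Heat removed = 1182.3 MJ/h

Q_out = 1180 MJ/h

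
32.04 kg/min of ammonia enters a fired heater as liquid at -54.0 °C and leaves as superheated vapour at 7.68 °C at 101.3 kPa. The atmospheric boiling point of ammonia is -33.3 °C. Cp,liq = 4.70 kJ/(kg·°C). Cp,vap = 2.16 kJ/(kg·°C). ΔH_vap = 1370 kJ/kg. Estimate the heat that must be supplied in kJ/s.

liquid -54.0→-33.3 °C: 97.29 kJ/kg
vaporisation at -33.3 °C: 1370 kJ/kg
vapour -33.3→7.68 °C: 88.517 kJ/kg
Δh = 97.29 + 1370 + 88.517 = 1555.8 kJ/kg
Q = ṁ·Δh = 32.04 kg/min × 1555.8 kJ/kg = 49848 kJ/min
|Q| = 830.8 kW

Q = 831 kJ/s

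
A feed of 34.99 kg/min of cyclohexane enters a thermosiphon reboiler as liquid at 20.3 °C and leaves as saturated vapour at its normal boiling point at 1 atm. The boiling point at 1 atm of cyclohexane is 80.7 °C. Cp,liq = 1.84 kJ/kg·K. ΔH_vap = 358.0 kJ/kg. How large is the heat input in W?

liquid 20.3→80.7 °C: 111.14 kJ/kg
vaporisation at 80.7 °C: 358 kJ/kg
Δh = 111.14 + 358 = 469.14 kJ/kg
Q = ṁ·Δh = 34.99 kg/min × 469.14 kJ/kg = 16415 kJ/min
|Q| = 273.58 kW = 273580 W

Q = 274000 W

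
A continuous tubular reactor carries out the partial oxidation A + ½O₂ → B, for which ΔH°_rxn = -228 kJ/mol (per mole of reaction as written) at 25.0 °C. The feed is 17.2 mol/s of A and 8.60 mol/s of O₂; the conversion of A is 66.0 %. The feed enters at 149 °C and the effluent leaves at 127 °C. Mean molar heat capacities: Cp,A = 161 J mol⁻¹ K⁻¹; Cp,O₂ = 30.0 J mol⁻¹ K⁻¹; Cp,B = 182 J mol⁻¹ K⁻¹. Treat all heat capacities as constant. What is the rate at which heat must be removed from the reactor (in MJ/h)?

Extent of reaction ξ = 0.660 × 17.2 = 11.352 mol/s
Reaction term: ξ·ΔH°_rxn = 11.352 × -228 = -2588.3 kJ/s
Sensible, feed 149→25 °C: -375.37 kJ/s
Outlet flows (mol/s): A 5.848, O₂ 2.924, B 11.352
Sensible, products 25→127 °C: 315.72 kJ/s
Q = ΔH = -2647.9 kJ/s = -2647.9 kW
Heat removed = 9532.5 MJ/h

Q_out = 9530 MJ/h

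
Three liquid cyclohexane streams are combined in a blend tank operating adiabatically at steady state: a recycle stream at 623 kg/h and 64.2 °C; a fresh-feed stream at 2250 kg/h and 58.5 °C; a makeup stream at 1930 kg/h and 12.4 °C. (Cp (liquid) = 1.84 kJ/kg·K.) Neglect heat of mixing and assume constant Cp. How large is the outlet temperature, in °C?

Energy balance with Q = 0: Σ ṁᵢCp,ᵢ(T_out − Tᵢ) = 0
T_out = Σ ṁᵢCp,ᵢTᵢ / Σ ṁᵢCp,ᵢ
      = 359820 / 8837.5 = 40.715 °C

T_out = 40.7 °C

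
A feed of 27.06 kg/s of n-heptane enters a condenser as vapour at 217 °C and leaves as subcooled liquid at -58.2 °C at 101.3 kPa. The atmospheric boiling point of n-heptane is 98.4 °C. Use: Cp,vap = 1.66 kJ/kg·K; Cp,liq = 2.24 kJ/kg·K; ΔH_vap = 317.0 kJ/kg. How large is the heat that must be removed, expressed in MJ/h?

vapour 217→98.4 °C: -196.88 kJ/kg
condensation at 98.4 °C: -317 kJ/kg
liquid 98.4→-58.2 °C: -350.78 kJ/kg
Δh = -196.88 + -317 + -350.78 = -864.66 kJ/kg
Q = ṁ·Δh = 27.06 kg/s × -864.66 kJ/kg = -23398 kJ/s
|Q| = 23398 kW = 84232 MJ/h

Q_c = 84200 MJ/h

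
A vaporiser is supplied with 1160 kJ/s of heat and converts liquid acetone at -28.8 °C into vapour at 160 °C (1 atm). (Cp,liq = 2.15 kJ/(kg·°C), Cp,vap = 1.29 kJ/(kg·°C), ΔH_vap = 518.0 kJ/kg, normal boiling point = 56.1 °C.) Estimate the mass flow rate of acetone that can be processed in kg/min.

Δh = 2.15×(56.1−-28.8) + 518.0 + 1.29×(160−56.1) = 834.57 kJ/kg
Q = 1160 kJ/s = 1160 kJ/s = 69600 kJ/min
ṁ = Q/Δh = 69600 / 834.57 = 83.397 kg/min

ṁ = 83.4 kg/min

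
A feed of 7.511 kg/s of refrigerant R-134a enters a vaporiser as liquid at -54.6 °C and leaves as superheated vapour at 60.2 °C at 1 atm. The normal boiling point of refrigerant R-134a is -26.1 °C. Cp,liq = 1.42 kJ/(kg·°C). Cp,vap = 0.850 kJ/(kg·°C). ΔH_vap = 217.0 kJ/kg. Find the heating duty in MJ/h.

Q = 8950 MJ/h

liquid -54.6→-26.1 °C: 40.47 kJ/kg
vaporisation at -26.1 °C: 217 kJ/kg
vapour -26.1→60.2 °C: 73.355 kJ/kg
Δh = 40.47 + 217 + 73.355 = 330.82 kJ/kg
Q = ṁ·Δh = 7.511 kg/s × 330.82 kJ/kg = 2484.8 kJ/s
|Q| = 2484.8 kW = 8945.4 MJ/h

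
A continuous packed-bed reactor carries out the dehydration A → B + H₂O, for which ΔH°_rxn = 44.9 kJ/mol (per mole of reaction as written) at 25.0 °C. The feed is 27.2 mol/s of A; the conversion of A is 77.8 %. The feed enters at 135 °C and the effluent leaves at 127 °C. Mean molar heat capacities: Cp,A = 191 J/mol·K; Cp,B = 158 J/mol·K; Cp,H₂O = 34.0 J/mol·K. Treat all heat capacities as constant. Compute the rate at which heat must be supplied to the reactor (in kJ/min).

Extent of reaction ξ = 0.778 × 27.2 = 21.162 mol/s
Reaction term: ξ·ΔH°_rxn = 21.162 × 44.9 = 950.16 kJ/s
Sensible, feed 135→25 °C: -571.47 kJ/s
Outlet flows (mol/s): A 6.0384, B 21.162, H₂O 21.162
Sensible, products 25→127 °C: 532.07 kJ/s
Q = ΔH = 910.75 kJ/s = 910.75 kW
Heat supplied = 54645 kJ/min

Q_in = 54600 kJ/min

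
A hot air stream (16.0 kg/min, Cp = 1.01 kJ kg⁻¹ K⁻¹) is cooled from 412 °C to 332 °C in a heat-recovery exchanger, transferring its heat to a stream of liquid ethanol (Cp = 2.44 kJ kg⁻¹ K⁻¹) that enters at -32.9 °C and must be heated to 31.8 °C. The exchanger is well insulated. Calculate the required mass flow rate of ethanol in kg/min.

ṁ_c = 8.19 kg/min

Heat released by hot stream: Q = 16.0 × 1.01 × (412 − 332) = 1292.8 kJ/min
Energy balance on cold side (adiabatic exchanger): Q = ṁ_c·Cp_c·(T_c,out − T_c,in)
ṁ_c = 1292.8 / [2.44 × (31.8 − -32.9)] = 8.1891 kg/min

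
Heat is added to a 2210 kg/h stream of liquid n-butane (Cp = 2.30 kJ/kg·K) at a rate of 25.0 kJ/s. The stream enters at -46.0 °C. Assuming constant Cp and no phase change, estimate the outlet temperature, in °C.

T_out = -28.3 °C

Q = 25.0 kJ/s = 90000 kJ/h
ΔT = Q/(ṁ·Cp) = 90000/(2210×2.30) = 17.706 K
T_out = -46.0 + 17.706 = -28.294 °C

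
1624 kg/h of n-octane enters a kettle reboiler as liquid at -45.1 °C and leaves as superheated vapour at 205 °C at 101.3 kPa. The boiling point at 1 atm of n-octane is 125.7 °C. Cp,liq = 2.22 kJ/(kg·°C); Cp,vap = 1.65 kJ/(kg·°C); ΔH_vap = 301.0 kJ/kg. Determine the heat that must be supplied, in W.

Q = 366000 W

liquid -45.1→125.7 °C: 379.18 kJ/kg
vaporisation at 125.7 °C: 301 kJ/kg
vapour 125.7→205 °C: 130.84 kJ/kg
Δh = 379.18 + 301 + 130.84 = 811.02 kJ/kg
Q = ṁ·Δh = 1624 kg/h × 811.02 kJ/kg = 1.3171e+06 kJ/h
|Q| = 365.86 kW = 365860 W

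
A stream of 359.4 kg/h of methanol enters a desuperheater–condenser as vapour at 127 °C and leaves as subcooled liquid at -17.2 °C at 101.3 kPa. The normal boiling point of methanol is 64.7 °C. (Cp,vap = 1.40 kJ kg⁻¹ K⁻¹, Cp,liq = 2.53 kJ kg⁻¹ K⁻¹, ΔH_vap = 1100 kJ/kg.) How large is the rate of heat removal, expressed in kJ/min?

Q_c = 8350 kJ/min

vapour 127→64.7 °C: -87.22 kJ/kg
condensation at 64.7 °C: -1100 kJ/kg
liquid 64.7→-17.2 °C: -207.21 kJ/kg
Δh = -87.22 + -1100 + -207.21 = -1394.4 kJ/kg
Q = ṁ·Δh = 359.4 kg/h × -1394.4 kJ/kg = -501160 kJ/h
|Q| = 139.21 kW = 8352.6 kJ/min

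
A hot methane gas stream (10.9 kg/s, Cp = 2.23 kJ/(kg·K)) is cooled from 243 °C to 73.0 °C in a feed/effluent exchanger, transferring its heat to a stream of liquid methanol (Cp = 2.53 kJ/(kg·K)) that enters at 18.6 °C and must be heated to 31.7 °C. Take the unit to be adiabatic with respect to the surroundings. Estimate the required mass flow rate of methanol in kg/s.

ṁ_c = 125 kg/s

Heat released by hot stream: Q = 10.9 × 2.23 × (243 − 73.0) = 4132.2 kJ/s
Energy balance on cold side (adiabatic exchanger): Q = ṁ_c·Cp_c·(T_c,out − T_c,in)
ṁ_c = 4132.2 / [2.53 × (31.7 − 18.6)] = 124.68 kg/s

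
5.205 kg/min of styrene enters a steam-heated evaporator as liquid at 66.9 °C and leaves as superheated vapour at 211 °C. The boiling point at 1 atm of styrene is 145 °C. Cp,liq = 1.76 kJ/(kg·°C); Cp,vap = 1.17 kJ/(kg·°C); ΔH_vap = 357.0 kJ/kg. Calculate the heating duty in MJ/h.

Q = 179 MJ/h

liquid 66.9→145 °C: 137.46 kJ/kg
vaporisation at 145 °C: 357 kJ/kg
vapour 145→211 °C: 77.22 kJ/kg
Δh = 137.46 + 357 + 77.22 = 571.68 kJ/kg
Q = ṁ·Δh = 5.205 kg/min × 571.68 kJ/kg = 2975.6 kJ/min
|Q| = 49.593 kW = 178.53 MJ/h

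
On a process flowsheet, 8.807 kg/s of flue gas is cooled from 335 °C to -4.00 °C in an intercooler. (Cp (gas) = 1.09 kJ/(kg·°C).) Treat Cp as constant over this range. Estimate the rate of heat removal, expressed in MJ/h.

Q_c = 11700 MJ/h

Q = ṁ·Cp·ΔT = 8.807 × 1.09 × (-4.00 − 335) = -3254.3 kJ/s
Cooling duty = 11715 MJ/h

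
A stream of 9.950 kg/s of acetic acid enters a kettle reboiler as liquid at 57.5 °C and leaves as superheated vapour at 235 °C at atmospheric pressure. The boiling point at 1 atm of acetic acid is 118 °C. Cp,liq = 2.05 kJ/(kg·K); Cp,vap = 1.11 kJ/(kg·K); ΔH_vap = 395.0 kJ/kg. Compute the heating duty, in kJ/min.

Q = 387000 kJ/min

liquid 57.5→118 °C: 124.02 kJ/kg
vaporisation at 118 °C: 395 kJ/kg
vapour 118→235 °C: 129.87 kJ/kg
Δh = 124.02 + 395 + 129.87 = 648.89 kJ/kg
Q = ṁ·Δh = 9.950 kg/s × 648.89 kJ/kg = 6456.5 kJ/s
|Q| = 6456.5 kW = 387390 kJ/min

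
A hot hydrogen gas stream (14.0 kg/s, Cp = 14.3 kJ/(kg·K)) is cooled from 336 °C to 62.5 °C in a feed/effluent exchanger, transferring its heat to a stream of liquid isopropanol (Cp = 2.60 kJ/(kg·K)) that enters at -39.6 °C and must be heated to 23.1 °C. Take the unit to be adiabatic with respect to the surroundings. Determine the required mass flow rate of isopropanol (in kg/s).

ṁ_c = 336 kg/s

Heat released by hot stream: Q = 14.0 × 14.3 × (336 − 62.5) = 54755 kJ/s
Energy balance on cold side (adiabatic exchanger): Q = ṁ_c·Cp_c·(T_c,out − T_c,in)
ṁ_c = 54755 / [2.60 × (23.1 − -39.6)] = 335.88 kg/s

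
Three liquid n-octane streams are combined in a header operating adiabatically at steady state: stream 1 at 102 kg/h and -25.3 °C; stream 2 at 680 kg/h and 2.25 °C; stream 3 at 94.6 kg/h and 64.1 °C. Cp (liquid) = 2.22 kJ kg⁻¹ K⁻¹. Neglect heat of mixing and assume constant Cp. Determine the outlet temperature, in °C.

No heat crosses the boundary, so H_out = H_in.
Σ ṁᵢCp,ᵢTᵢ = 102×2.22×-25.3 + 680×2.22×2.25 + 94.6×2.22×64.1 = 11129
Σ ṁᵢCp,ᵢ = 102×2.22 + 680×2.22 + 94.6×2.22 = 1946.1
T_out = 11129 / 1946.1 = 5.719 °C

T_out = 5.72 °C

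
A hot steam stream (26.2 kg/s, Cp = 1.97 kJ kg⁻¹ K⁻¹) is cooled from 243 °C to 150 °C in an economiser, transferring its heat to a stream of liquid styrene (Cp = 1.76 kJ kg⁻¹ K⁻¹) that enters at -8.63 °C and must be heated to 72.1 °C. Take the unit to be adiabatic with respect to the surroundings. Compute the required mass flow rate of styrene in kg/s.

ṁ_c = 33.8 kg/s

Heat released by hot stream: Q = 26.2 × 1.97 × (243 − 150) = 4800.1 kJ/s
Energy balance on cold side (adiabatic exchanger): Q = ṁ_c·Cp_c·(T_c,out − T_c,in)
ṁ_c = 4800.1 / [1.76 × (72.1 − -8.63)] = 33.783 kg/s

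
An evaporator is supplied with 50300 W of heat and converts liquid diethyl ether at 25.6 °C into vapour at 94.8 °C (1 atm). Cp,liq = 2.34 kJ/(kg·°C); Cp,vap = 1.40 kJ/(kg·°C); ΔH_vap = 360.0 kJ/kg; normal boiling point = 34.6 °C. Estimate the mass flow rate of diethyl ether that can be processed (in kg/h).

ṁ = 389 kg/h

Δh = 2.34×(34.6−25.6) + 360.0 + 1.40×(94.8−34.6) = 465.34 kJ/kg
Q = 50300 W = 50.3 kJ/s = 181080 kJ/h
ṁ = Q/Δh = 181080 / 465.34 = 389.13 kg/h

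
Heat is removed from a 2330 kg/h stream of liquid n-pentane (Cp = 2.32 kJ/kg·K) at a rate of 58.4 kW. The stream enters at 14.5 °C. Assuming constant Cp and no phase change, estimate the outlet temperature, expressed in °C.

T_out = -24.4 °C

Q = 58.4 kW = 210240 kJ/h
ΔT = Q/(ṁ·Cp) = 210240/(2330×2.32) = 38.893 K
T_out = 14.5 − 38.893 = -24.393 °C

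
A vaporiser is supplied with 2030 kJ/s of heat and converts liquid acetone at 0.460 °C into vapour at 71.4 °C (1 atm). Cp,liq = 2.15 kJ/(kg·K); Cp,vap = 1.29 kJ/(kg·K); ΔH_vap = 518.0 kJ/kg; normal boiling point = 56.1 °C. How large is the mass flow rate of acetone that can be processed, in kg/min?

ṁ = 185 kg/min

Δh = 2.15×(56.1−0.460) + 518.0 + 1.29×(71.4−56.1) = 657.36 kJ/kg
Q = 2030 kJ/s = 2030 kJ/s = 121800 kJ/min
ṁ = Q/Δh = 121800 / 657.36 = 185.29 kg/min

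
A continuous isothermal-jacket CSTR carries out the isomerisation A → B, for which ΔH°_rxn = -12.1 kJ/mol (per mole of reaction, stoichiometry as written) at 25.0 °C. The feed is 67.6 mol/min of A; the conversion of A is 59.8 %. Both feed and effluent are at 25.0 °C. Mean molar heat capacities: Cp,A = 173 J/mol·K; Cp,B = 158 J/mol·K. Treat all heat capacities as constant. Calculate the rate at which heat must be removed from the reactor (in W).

Q_out = 8150 W

Extent of reaction ξ = 0.598 × 67.6 = 40.425 mol/min
Reaction term: ξ·ΔH°_rxn = 40.425 × -12.1 = -489.14 kJ/min
Q = ΔH = -489.14 kJ/min = -8.1523 kW
Heat removed = 8152.3 W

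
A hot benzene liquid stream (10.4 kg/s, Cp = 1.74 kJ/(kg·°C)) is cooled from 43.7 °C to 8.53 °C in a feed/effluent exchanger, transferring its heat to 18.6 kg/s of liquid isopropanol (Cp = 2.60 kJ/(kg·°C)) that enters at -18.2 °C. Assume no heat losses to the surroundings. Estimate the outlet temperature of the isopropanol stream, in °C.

T_c,out = -5.04 °C

Heat released by hot stream: Q = 10.4 × 1.74 × (43.7 − 8.53) = 636.44 kJ/s
Energy balance on cold side (adiabatic exchanger): Q = ṁ_c·Cp_c·(T_c,out − T_c,in)
T_c,out = -18.2 + 636.44/(18.6 × 2.60) = -5.0396 °C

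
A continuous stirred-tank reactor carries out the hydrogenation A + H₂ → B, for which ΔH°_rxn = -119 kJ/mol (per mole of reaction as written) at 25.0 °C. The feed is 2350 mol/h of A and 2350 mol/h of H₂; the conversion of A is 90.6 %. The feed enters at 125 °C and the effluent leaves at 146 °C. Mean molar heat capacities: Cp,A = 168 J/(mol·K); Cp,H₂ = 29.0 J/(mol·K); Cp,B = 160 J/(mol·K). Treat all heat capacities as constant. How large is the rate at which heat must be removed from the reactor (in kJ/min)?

Extent of reaction ξ = 0.906 × 2350 = 2129.1 mol/h
Reaction term: ξ·ΔH°_rxn = 2129.1 × -119 = -253360 kJ/h
Sensible, feed 125→25 °C: -46295 kJ/h
Outlet flows (mol/h): A 220.9, H₂ 220.9, B 2129.1
Sensible, products 25→146 °C: 46485 kJ/h
Q = ΔH = -253170 kJ/h = -70.326 kW
Heat removed = 4219.5 kJ/min

Q_out = 4220 kJ/min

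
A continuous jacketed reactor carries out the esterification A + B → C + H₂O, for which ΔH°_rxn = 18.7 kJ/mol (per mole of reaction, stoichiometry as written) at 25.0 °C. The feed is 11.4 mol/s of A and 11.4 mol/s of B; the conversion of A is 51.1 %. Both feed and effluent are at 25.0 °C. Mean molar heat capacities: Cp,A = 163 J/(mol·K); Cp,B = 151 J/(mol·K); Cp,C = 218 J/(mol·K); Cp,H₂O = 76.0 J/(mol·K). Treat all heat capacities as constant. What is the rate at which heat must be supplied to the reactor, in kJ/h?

Extent of reaction ξ = 0.511 × 11.4 = 5.8254 mol/s
Reaction term: ξ·ΔH°_rxn = 5.8254 × 18.7 = 108.93 kJ/s
Q = ΔH = 108.93 kJ/s = 108.93 kW
Heat supplied = 392170 kJ/h

Q_in = 392000 kJ/h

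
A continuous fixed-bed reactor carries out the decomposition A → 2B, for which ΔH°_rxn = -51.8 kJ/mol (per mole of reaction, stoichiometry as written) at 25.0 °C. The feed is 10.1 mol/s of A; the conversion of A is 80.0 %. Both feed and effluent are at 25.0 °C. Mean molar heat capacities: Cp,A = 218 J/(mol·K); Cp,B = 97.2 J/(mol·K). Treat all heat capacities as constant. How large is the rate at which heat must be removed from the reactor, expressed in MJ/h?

Q_out = 1510 MJ/h

Extent of reaction ξ = 0.800 × 10.1 = 8.08 mol/s
Reaction term: ξ·ΔH°_rxn = 8.08 × -51.8 = -418.54 kJ/s
Q = ΔH = -418.54 kJ/s = -418.54 kW
Heat removed = 1506.8 MJ/h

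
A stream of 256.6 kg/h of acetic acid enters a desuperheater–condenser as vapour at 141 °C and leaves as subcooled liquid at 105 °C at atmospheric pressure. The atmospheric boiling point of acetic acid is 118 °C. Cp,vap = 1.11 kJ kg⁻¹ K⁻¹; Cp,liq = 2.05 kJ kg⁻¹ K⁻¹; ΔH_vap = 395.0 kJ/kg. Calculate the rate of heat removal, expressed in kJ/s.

vapour 141→118 °C: -25.53 kJ/kg
condensation at 118 °C: -395 kJ/kg
liquid 118→105 °C: -26.65 kJ/kg
Δh = -25.53 + -395 + -26.65 = -447.18 kJ/kg
Q = ṁ·Δh = 256.6 kg/h × -447.18 kJ/kg = -114750 kJ/h
|Q| = 31.874 kW

Q_c = 31.9 kJ/s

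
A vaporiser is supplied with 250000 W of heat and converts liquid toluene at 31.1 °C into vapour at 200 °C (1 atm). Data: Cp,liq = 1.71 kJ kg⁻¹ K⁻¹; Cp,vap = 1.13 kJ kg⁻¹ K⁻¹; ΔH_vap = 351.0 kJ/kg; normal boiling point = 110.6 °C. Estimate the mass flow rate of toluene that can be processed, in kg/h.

ṁ = 1530 kg/h

Δh = 1.71×(110.6−31.1) + 351.0 + 1.13×(200−110.6) = 587.97 kJ/kg
Q = 250000 W = 250 kJ/s = 900000 kJ/h
ṁ = Q/Δh = 900000 / 587.97 = 1530.7 kg/h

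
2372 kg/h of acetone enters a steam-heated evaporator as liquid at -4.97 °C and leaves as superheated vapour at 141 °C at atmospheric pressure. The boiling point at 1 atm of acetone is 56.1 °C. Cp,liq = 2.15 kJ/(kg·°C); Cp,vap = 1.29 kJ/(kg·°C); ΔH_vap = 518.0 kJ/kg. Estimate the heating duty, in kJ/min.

liquid -4.97→56.1 °C: 131.3 kJ/kg
vaporisation at 56.1 °C: 518 kJ/kg
vapour 56.1→141 °C: 109.52 kJ/kg
Δh = 131.3 + 518 + 109.52 = 758.82 kJ/kg
Q = ṁ·Δh = 2372 kg/h × 758.82 kJ/kg = 1.7999e+06 kJ/h
|Q| = 499.98 kW = 29999 kJ/min

Q = 30000 kJ/min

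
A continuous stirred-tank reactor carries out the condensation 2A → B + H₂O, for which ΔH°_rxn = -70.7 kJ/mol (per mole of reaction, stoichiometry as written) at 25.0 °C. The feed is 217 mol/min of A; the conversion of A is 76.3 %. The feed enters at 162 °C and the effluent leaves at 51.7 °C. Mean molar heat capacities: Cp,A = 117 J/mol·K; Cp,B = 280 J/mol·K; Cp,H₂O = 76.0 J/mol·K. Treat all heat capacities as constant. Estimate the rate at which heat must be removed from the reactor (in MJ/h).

Q_out = 503 MJ/h

Extent of reaction ξ = 0.763 × 217 / 2 = 82.785 mol/min
Reaction term: ξ·ΔH°_rxn = 82.785 × -70.7 = -5852.9 kJ/min
Sensible, feed 162→25 °C: -3478.3 kJ/min
Outlet flows (mol/min): A 51.429, B 82.785, H₂O 82.785
Sensible, products 25→51.7 °C: 947.55 kJ/min
Q = ΔH = -8383.7 kJ/min = -139.73 kW
Heat removed = 503.02 MJ/h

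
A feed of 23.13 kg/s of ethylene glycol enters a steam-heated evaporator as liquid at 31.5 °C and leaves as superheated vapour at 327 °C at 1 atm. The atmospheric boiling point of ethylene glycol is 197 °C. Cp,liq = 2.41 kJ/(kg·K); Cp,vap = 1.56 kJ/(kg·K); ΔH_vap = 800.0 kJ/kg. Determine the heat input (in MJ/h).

liquid 31.5→197 °C: 398.86 kJ/kg
vaporisation at 197 °C: 800 kJ/kg
vapour 197→327 °C: 202.8 kJ/kg
Δh = 398.86 + 800 + 202.8 = 1401.7 kJ/kg
Q = ṁ·Δh = 23.13 kg/s × 1401.7 kJ/kg = 32420 kJ/s
|Q| = 32420 kW = 116710 MJ/h

Q = 117000 MJ/h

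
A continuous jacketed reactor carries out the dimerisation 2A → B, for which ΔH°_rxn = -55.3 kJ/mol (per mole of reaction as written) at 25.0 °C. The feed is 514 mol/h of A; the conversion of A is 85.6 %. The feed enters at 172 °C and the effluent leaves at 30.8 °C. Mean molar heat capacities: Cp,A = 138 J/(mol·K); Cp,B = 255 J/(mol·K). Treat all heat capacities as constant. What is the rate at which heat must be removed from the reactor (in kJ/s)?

Q_out = 6.17 kJ/s

Extent of reaction ξ = 0.856 × 514 / 2 = 219.99 mol/h
Reaction term: ξ·ΔH°_rxn = 219.99 × -55.3 = -12166 kJ/h
Sensible, feed 172→25 °C: -10427 kJ/h
Outlet flows (mol/h): A 74.016, B 219.99
Sensible, products 25→30.8 °C: 384.61 kJ/h
Q = ΔH = -22208 kJ/h = -6.1689 kW
Heat removed = 6.1689 kJ/s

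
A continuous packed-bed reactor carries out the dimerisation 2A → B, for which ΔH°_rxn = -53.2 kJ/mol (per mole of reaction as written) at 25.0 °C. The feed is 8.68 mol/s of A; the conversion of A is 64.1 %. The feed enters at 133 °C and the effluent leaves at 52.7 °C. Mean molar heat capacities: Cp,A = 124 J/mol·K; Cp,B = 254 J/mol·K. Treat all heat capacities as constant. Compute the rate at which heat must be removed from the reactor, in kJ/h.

Extent of reaction ξ = 0.641 × 8.68 / 2 = 2.7819 mol/s
Reaction term: ξ·ΔH°_rxn = 2.7819 × -53.2 = -148 kJ/s
Sensible, feed 133→25 °C: -116.24 kJ/s
Outlet flows (mol/s): A 3.1161, B 2.7819
Sensible, products 25→52.7 °C: 30.276 kJ/s
Q = ΔH = -233.97 kJ/s = -233.97 kW
Heat removed = 842280 kJ/h

Q_out = 842000 kJ/h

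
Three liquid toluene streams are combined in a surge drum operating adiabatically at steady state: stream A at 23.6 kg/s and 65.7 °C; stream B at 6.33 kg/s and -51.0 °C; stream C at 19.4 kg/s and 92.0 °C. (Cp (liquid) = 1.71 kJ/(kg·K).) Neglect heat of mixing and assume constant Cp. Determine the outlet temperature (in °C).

T_out = 61.1 °C

No heat crosses the boundary, so H_out = H_in.
T_out = Σ ṁᵢCp,ᵢTᵢ / Σ ṁᵢCp,ᵢ
      = 5151.4 / 84.354 = 61.068 °C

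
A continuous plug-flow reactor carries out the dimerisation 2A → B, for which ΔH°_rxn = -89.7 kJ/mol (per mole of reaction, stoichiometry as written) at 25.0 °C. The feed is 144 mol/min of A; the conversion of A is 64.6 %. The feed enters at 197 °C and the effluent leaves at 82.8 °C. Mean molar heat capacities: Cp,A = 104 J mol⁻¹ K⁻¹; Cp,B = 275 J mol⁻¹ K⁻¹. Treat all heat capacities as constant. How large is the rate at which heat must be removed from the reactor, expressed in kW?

Extent of reaction ξ = 0.646 × 144 / 2 = 46.512 mol/min
Reaction term: ξ·ΔH°_rxn = 46.512 × -89.7 = -4172.1 kJ/min
Sensible, feed 197→25 °C: -2575.9 kJ/min
Outlet flows (mol/min): A 50.976, B 46.512
Sensible, products 25→82.8 °C: 1045.7 kJ/min
Q = ΔH = -5702.3 kJ/min = -95.038 kW
Heat removed = 95.038 kW

Q_out = 95.0 kW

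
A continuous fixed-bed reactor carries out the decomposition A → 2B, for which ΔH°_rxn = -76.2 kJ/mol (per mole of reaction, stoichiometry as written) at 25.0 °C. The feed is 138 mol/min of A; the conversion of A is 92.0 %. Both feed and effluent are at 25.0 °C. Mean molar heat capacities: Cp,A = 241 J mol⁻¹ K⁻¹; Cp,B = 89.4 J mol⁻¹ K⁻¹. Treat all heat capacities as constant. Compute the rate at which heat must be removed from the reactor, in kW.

Q_out = 161 kW

Extent of reaction ξ = 0.920 × 138 = 126.96 mol/min
Reaction term: ξ·ΔH°_rxn = 126.96 × -76.2 = -9674.4 kJ/min
Q = ΔH = -9674.4 kJ/min = -161.24 kW
Heat removed = 161.24 kW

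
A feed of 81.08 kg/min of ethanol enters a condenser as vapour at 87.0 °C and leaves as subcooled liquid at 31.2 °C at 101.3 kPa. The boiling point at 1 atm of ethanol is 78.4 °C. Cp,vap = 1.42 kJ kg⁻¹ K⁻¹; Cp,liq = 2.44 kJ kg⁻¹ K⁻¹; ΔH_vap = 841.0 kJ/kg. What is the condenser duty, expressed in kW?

vapour 87.0→78.4 °C: -12.212 kJ/kg
condensation at 78.4 °C: -841 kJ/kg
liquid 78.4→31.2 °C: -115.17 kJ/kg
Δh = -12.212 + -841 + -115.17 = -968.38 kJ/kg
Q = ṁ·Δh = 81.08 kg/min × -968.38 kJ/kg = -78516 kJ/min
|Q| = 1308.6 kW

Q_c = 1310 kW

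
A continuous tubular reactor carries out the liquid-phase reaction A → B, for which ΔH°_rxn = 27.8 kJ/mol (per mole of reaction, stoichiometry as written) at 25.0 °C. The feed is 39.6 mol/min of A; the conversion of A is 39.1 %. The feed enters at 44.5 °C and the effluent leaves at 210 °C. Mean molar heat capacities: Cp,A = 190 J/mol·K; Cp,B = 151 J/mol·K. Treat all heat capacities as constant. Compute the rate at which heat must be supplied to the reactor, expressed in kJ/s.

Extent of reaction ξ = 0.391 × 39.6 = 15.484 mol/min
Reaction term: ξ·ΔH°_rxn = 15.484 × 27.8 = 430.44 kJ/min
Sensible, feed 44.5→25 °C: -146.72 kJ/min
Outlet flows (mol/min): A 24.116, B 15.484
Sensible, products 25→210 °C: 1280.2 kJ/min
Q = ΔH = 1564 kJ/min = 26.066 kW
Heat supplied = 26.066 kJ/s

Q_in = 26.1 kJ/s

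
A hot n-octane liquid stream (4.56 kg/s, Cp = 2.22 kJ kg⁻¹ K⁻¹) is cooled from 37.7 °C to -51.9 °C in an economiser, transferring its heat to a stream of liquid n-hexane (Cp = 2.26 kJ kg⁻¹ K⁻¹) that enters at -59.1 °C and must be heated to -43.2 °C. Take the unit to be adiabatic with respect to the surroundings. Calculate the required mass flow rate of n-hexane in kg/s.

ṁ_c = 25.2 kg/s

Heat released by hot stream: Q = 4.56 × 2.22 × (37.7 − -51.9) = 907.04 kJ/s
Energy balance on cold side (adiabatic exchanger): Q = ṁ_c·Cp_c·(T_c,out − T_c,in)
ṁ_c = 907.04 / [2.26 × (-43.2 − -59.1)] = 25.242 kg/s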